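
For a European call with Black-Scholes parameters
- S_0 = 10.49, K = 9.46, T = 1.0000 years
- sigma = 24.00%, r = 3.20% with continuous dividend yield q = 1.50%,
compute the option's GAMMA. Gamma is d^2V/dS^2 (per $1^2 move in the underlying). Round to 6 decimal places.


Answer: Gamma = 0.128690

Derivation:
d1 = 0.6214584973; d2 = 0.3814584973
phi(d1) = 0.3288860749; exp(-qT) = 0.9851119396; exp(-rT) = 0.9685065821
Gamma = exp(-qT) * phi(d1) / (S * sigma * sqrt(T)) = 0.9851119396 * 0.3288860749 / (10.4900 * 0.2400 * 1.0000000000) = 0.128690


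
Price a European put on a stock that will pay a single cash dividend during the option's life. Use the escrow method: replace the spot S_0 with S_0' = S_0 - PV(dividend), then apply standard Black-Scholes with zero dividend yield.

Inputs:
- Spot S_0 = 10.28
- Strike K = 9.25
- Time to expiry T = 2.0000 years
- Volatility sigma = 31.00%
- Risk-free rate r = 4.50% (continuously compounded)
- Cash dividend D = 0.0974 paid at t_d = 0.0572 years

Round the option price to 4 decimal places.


PV(D) = D * exp(-r * t_d) = 0.0974 * 0.99742931 = 0.09714961
S_0' = S_0 - PV(D) = 10.2800 - 0.09714961 = 10.18285039
d1 = (ln(S_0'/K) + (r + sigma^2/2)*T) / (sigma*sqrt(T)) = 0.64365289
d2 = d1 - sigma*sqrt(T) = 0.20524668
exp(-rT) = 0.91393119
N(-d1) = 0.25990027; N(-d2) = 0.41868970
P = K * exp(-rT) * N(-d2) - S_0' * N(-d1) = 9.2500 * 0.91393119 * 0.41868970 - 10.18285039 * 0.25990027 = 0.8930

Answer: Price = 0.8930


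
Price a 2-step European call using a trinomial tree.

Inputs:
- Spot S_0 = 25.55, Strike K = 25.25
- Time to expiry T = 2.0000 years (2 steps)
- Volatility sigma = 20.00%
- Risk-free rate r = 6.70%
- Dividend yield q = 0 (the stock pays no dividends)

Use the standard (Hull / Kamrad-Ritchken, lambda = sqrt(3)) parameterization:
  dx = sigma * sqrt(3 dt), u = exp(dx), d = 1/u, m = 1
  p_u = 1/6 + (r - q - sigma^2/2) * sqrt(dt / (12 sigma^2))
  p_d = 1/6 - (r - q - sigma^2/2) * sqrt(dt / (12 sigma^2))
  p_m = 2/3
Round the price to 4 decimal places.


dt = T/N = 1.000000; dx = sigma*sqrt(3*dt) = 0.346410
u = exp(dx) = 1.413982; d = 1/u = 0.707222
p_u = 0.234505, p_m = 0.666667, p_d = 0.098828
Discount per step: exp(-r*dt) = 0.935195
Stock lattice S(k, j) with j the centered position index:
  k=0: S(0,+0) = 25.5500
  k=1: S(1,-1) = 18.0695; S(1,+0) = 25.5500; S(1,+1) = 36.1273
  k=2: S(2,-2) = 12.7792; S(2,-1) = 18.0695; S(2,+0) = 25.5500; S(2,+1) = 36.1273; S(2,+2) = 51.0833
Terminal payoffs V(N, j) = max(S_T - K, 0):
  V(2,-2) = 0.000000; V(2,-1) = 0.000000; V(2,+0) = 0.300000; V(2,+1) = 10.877252; V(2,+2) = 25.833300
Backward induction: V(k, j) = exp(-r*dt) * [p_u * V(k+1, j+1) + p_m * V(k+1, j) + p_d * V(k+1, j-1)]
  V(1,-1) = exp(-r*dt) * [p_u*0.300000 + p_m*0.000000 + p_d*0.000000] = 0.065792
  V(1,+0) = exp(-r*dt) * [p_u*10.877252 + p_m*0.300000 + p_d*0.000000] = 2.572510
  V(1,+1) = exp(-r*dt) * [p_u*25.833300 + p_m*10.877252 + p_d*0.300000] = 12.474752
  V(0,+0) = exp(-r*dt) * [p_u*12.474752 + p_m*2.572510 + p_d*0.065792] = 4.345763

Answer: Price = V(0,0) = 4.3458


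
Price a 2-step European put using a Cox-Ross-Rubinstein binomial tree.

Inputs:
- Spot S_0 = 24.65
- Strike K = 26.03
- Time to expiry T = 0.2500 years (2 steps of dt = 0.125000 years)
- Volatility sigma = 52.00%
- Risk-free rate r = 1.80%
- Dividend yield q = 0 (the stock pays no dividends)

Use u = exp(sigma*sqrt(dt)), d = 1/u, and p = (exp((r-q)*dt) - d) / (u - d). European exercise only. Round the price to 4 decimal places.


Answer: Price = V(0,0) = 3.2823

Derivation:
dt = T/N = 0.125000
u = exp(sigma*sqrt(dt)) = 1.201833; d = 1/u = 0.832062
p = (exp((r-q)*dt) - d) / (u - d) = 0.460259
Discount per step: exp(-r*dt) = 0.997753
Stock lattice S(k, i) with i counting down-moves:
  k=0: S(0,0) = 24.6500
  k=1: S(1,0) = 29.6252; S(1,1) = 20.5103
  k=2: S(2,0) = 35.6045; S(2,1) = 24.6500; S(2,2) = 17.0659
Terminal payoffs V(N, i) = max(K - S_T, 0):
  V(2,0) = 0.000000; V(2,1) = 1.380000; V(2,2) = 8.964116
Backward induction: V(k, i) = exp(-r*dt) * [p * V(k+1, i) + (1-p) * V(k+1, i+1)].
  V(1,0) = exp(-r*dt) * [p*0.000000 + (1-p)*1.380000] = 0.743169
  V(1,1) = exp(-r*dt) * [p*1.380000 + (1-p)*8.964116] = 5.461159
  V(0,0) = exp(-r*dt) * [p*0.743169 + (1-p)*5.461159] = 3.282269


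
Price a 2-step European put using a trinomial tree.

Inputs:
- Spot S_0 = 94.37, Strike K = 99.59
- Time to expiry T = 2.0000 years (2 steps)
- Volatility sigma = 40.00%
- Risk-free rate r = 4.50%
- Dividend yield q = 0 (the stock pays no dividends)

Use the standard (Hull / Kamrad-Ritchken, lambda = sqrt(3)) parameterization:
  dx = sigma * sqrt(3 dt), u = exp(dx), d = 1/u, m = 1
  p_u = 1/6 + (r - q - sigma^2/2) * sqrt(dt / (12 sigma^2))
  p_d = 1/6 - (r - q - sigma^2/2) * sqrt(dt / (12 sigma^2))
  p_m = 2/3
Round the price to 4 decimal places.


Answer: Price = V(0,0) = 17.1899

Derivation:
dt = T/N = 1.000000; dx = sigma*sqrt(3*dt) = 0.692820
u = exp(dx) = 1.999346; d = 1/u = 0.500163
p_u = 0.141408, p_m = 0.666667, p_d = 0.191926
Discount per step: exp(-r*dt) = 0.955997
Stock lattice S(k, j) with j the centered position index:
  k=0: S(0,+0) = 94.3700
  k=1: S(1,-1) = 47.2004; S(1,+0) = 94.3700; S(1,+1) = 188.6783
  k=2: S(2,-2) = 23.6079; S(2,-1) = 47.2004; S(2,+0) = 94.3700; S(2,+1) = 188.6783; S(2,+2) = 377.2333
Terminal payoffs V(N, j) = max(K - S_T, 0):
  V(2,-2) = 75.982072; V(2,-1) = 52.389575; V(2,+0) = 5.220000; V(2,+1) = 0.000000; V(2,+2) = 0.000000
Backward induction: V(k, j) = exp(-r*dt) * [p_u * V(k+1, j+1) + p_m * V(k+1, j) + p_d * V(k+1, j-1)]
  V(1,-1) = exp(-r*dt) * [p_u*5.220000 + p_m*52.389575 + p_d*75.982072] = 48.036432
  V(1,+0) = exp(-r*dt) * [p_u*0.000000 + p_m*5.220000 + p_d*52.389575] = 12.939338
  V(1,+1) = exp(-r*dt) * [p_u*0.000000 + p_m*0.000000 + p_d*5.220000] = 0.957768
  V(0,+0) = exp(-r*dt) * [p_u*0.957768 + p_m*12.939338 + p_d*48.036432] = 17.189876


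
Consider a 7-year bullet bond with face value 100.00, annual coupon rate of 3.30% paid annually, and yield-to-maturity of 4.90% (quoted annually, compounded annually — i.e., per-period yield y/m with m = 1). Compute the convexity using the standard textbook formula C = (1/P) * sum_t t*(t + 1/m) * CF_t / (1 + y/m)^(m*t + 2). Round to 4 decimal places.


Coupon per period c = face * coupon_rate / m = 3.300000
Periods per year m = 1; per-period yield y/m = 0.049000
Number of cashflows N = 7
Cashflows (t years, CF_t, discount factor 1/(1+y/m)^(m*t), PV):
  t = 1.0000: CF_t = 3.300000, DF = 0.953289, PV = 3.145853
  t = 2.0000: CF_t = 3.300000, DF = 0.908760, PV = 2.998907
  t = 3.0000: CF_t = 3.300000, DF = 0.866310, PV = 2.858824
  t = 4.0000: CF_t = 3.300000, DF = 0.825844, PV = 2.725285
  t = 5.0000: CF_t = 3.300000, DF = 0.787268, PV = 2.597984
  t = 6.0000: CF_t = 3.300000, DF = 0.750494, PV = 2.476629
  t = 7.0000: CF_t = 103.300000, DF = 0.715437, PV = 73.904674
Price P = sum_t PV_t = 90.708157
Convexity numerator sum_t t*(t + 1/m) * CF_t / (1+y/m)^(m*t + 2):
  t = 1.0000: term = 5.717649
  t = 2.0000: term = 16.351712
  t = 3.0000: term = 31.175810
  t = 4.0000: term = 49.532586
  t = 5.0000: term = 70.828293
  t = 6.0000: term = 94.527751
  t = 7.0000: term = 3761.048681
Convexity = (1/P) * sum = 4029.182483 / 90.708157 = 44.419186

Answer: Convexity = 44.4192


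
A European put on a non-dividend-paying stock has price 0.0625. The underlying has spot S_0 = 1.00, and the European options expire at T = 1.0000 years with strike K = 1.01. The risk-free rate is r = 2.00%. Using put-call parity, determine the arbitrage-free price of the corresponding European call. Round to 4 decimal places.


Put-call parity: C - P = S_0 * exp(-qT) - K * exp(-rT).
S_0 * exp(-qT) = 1.0000 * 1.00000000 = 1.00000000
K * exp(-rT) = 1.0100 * 0.98019867 = 0.99000066
C = P + S*exp(-qT) - K*exp(-rT)
C = 0.0625 + 1.00000000 - 0.99000066 = 0.0725

Answer: Call price = 0.0725


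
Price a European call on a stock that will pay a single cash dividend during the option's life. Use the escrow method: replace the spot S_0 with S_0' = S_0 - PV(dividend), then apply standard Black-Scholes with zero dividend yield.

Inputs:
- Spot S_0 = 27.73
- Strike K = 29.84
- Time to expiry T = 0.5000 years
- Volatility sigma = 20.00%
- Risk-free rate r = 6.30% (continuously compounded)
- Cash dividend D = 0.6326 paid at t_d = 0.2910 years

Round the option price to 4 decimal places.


Answer: Price = 0.8372

Derivation:
PV(D) = D * exp(-r * t_d) = 0.6326 * 0.98183403 = 0.62110821
S_0' = S_0 - PV(D) = 27.7300 - 0.62110821 = 27.10889179
d1 = (ln(S_0'/K) + (r + sigma^2/2)*T) / (sigma*sqrt(T)) = -0.38528828
d2 = d1 - sigma*sqrt(T) = -0.52670963
exp(-rT) = 0.96899096
N(d1) = 0.35001192; N(d2) = 0.29919762
C = S_0' * N(d1) - K * exp(-rT) * N(d2) = 27.10889179 * 0.35001192 - 29.8400 * 0.96899096 * 0.29919762 = 0.8372


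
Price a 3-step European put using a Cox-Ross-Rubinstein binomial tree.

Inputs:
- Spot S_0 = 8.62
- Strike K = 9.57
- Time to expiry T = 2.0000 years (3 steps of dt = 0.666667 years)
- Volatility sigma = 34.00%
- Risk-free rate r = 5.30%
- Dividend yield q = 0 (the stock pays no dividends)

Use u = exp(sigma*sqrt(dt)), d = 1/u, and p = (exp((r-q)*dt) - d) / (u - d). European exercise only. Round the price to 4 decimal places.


dt = T/N = 0.666667
u = exp(sigma*sqrt(dt)) = 1.319970; d = 1/u = 0.757593
p = (exp((r-q)*dt) - d) / (u - d) = 0.494992
Discount per step: exp(-r*dt) = 0.965284
Stock lattice S(k, i) with i counting down-moves:
  k=0: S(0,0) = 8.6200
  k=1: S(1,0) = 11.3781; S(1,1) = 6.5305
  k=2: S(2,0) = 15.0188; S(2,1) = 8.6200; S(2,2) = 4.9474
  k=3: S(3,0) = 19.8244; S(3,1) = 11.3781; S(3,2) = 6.5305; S(3,3) = 3.7481
Terminal payoffs V(N, i) = max(K - S_T, 0):
  V(3,0) = 0.000000; V(3,1) = 0.000000; V(3,2) = 3.039547; V(3,3) = 5.821864
Backward induction: V(k, i) = exp(-r*dt) * [p * V(k+1, i) + (1-p) * V(k+1, i+1)].
  V(2,0) = exp(-r*dt) * [p*0.000000 + (1-p)*0.000000] = 0.000000
  V(2,1) = exp(-r*dt) * [p*0.000000 + (1-p)*3.039547] = 1.481707
  V(2,2) = exp(-r*dt) * [p*3.039547 + (1-p)*5.821864] = 4.290338
  V(1,0) = exp(-r*dt) * [p*0.000000 + (1-p)*1.481707] = 0.722297
  V(1,1) = exp(-r*dt) * [p*1.481707 + (1-p)*4.290338] = 2.799408
  V(0,0) = exp(-r*dt) * [p*0.722297 + (1-p)*2.799408] = 1.709763

Answer: Price = V(0,0) = 1.7098


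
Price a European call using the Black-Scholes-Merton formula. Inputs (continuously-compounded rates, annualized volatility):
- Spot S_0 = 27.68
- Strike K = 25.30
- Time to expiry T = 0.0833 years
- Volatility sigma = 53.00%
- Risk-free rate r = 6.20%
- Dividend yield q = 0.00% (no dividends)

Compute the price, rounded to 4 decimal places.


Answer: Price = 3.1668

Derivation:
d1 = (ln(S/K) + (r - q + 0.5*sigma^2) * T) / (sigma * sqrt(T)) = 0.69799151
d2 = d1 - sigma * sqrt(T) = 0.54502429
exp(-rT) = 0.99484871; exp(-qT) = 1.00000000
C = S_0 * exp(-qT) * N(d1) - K * exp(-rT) * N(d2)
N(d1) = 0.75740875; N(d2) = 0.70713159
C = 27.6800 * 1.00000000 * 0.75740875 - 25.3000 * 0.99484871 * 0.70713159 = 3.1668


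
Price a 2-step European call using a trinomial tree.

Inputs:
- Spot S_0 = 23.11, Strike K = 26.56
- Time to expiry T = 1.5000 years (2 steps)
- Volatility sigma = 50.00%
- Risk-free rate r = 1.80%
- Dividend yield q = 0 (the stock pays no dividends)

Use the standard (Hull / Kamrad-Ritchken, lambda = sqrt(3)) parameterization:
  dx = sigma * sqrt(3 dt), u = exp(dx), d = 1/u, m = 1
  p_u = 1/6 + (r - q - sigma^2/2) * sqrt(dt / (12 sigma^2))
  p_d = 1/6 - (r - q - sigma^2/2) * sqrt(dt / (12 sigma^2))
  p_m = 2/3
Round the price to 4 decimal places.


Answer: Price = V(0,0) = 4.2446

Derivation:
dt = T/N = 0.750000; dx = sigma*sqrt(3*dt) = 0.750000
u = exp(dx) = 2.117000; d = 1/u = 0.472367
p_u = 0.113167, p_m = 0.666667, p_d = 0.220167
Discount per step: exp(-r*dt) = 0.986591
Stock lattice S(k, j) with j the centered position index:
  k=0: S(0,+0) = 23.1100
  k=1: S(1,-1) = 10.9164; S(1,+0) = 23.1100; S(1,+1) = 48.9239
  k=2: S(2,-2) = 5.1565; S(2,-1) = 10.9164; S(2,+0) = 23.1100; S(2,+1) = 48.9239; S(2,+2) = 103.5718
Terminal payoffs V(N, j) = max(S_T - K, 0):
  V(2,-2) = 0.000000; V(2,-1) = 0.000000; V(2,+0) = 0.000000; V(2,+1) = 22.363870; V(2,+2) = 77.011834
Backward induction: V(k, j) = exp(-r*dt) * [p_u * V(k+1, j+1) + p_m * V(k+1, j) + p_d * V(k+1, j-1)]
  V(1,-1) = exp(-r*dt) * [p_u*0.000000 + p_m*0.000000 + p_d*0.000000] = 0.000000
  V(1,+0) = exp(-r*dt) * [p_u*22.363870 + p_m*0.000000 + p_d*0.000000] = 2.496908
  V(1,+1) = exp(-r*dt) * [p_u*77.011834 + p_m*22.363870 + p_d*0.000000] = 23.307633
  V(0,+0) = exp(-r*dt) * [p_u*23.307633 + p_m*2.496908 + p_d*0.000000] = 4.244562


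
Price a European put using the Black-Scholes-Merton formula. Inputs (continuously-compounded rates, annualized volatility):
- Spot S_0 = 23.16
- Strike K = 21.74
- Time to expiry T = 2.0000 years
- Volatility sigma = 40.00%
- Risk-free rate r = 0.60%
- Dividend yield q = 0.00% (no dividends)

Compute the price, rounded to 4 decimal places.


Answer: Price = 4.1739

Derivation:
d1 = (ln(S/K) + (r - q + 0.5*sigma^2) * T) / (sigma * sqrt(T)) = 0.41590743
d2 = d1 - sigma * sqrt(T) = -0.14977800
exp(-rT) = 0.98807171; exp(-qT) = 1.00000000
P = K * exp(-rT) * N(-d2) - S_0 * exp(-qT) * N(-d1)
N(-d1) = 0.33873887; N(-d2) = 0.55953011
P = 21.7400 * 0.98807171 * 0.55953011 - 23.1600 * 1.00000000 * 0.33873887 = 4.1739


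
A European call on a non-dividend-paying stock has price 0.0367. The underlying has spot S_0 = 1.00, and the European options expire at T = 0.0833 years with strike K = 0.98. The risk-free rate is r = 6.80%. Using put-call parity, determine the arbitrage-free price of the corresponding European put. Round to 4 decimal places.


Put-call parity: C - P = S_0 * exp(-qT) - K * exp(-rT).
S_0 * exp(-qT) = 1.0000 * 1.00000000 = 1.00000000
K * exp(-rT) = 0.9800 * 0.99435161 = 0.97446458
P = C - S*exp(-qT) + K*exp(-rT)
P = 0.0367 - 1.00000000 + 0.97446458 = 0.0112

Answer: Put price = 0.0112


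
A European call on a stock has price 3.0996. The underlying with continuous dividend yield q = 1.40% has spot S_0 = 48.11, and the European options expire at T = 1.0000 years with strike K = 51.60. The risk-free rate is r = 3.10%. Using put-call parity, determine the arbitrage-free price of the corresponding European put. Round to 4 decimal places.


Put-call parity: C - P = S_0 * exp(-qT) - K * exp(-rT).
S_0 * exp(-qT) = 48.1100 * 0.98609754 = 47.44115285
K * exp(-rT) = 51.6000 * 0.96947557 = 50.02493957
P = C - S*exp(-qT) + K*exp(-rT)
P = 3.0996 - 47.44115285 + 50.02493957 = 5.6834

Answer: Put price = 5.6834


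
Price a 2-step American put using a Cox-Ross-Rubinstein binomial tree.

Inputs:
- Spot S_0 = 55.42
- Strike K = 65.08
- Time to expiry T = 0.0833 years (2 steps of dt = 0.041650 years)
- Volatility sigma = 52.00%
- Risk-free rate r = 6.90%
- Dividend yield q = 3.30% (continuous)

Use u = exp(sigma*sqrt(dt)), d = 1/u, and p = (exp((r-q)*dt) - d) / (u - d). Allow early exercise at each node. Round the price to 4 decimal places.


dt = T/N = 0.041650
u = exp(sigma*sqrt(dt)) = 1.111959; d = 1/u = 0.899314
p = (exp((r-q)*dt) - d) / (u - d) = 0.480551
Discount per step: exp(-r*dt) = 0.997130
Stock lattice S(k, i) with i counting down-moves:
  k=0: S(0,0) = 55.4200
  k=1: S(1,0) = 61.6248; S(1,1) = 49.8400
  k=2: S(2,0) = 68.5242; S(2,1) = 55.4200; S(2,2) = 44.8218
Terminal payoffs V(N, i) = max(K - S_T, 0):
  V(2,0) = 0.000000; V(2,1) = 9.660000; V(2,2) = 20.258233
Backward induction: V(k, i) = exp(-r*dt) * [p * V(k+1, i) + (1-p) * V(k+1, i+1)]; then take max(V_cont, immediate exercise) for American.
  V(1,0) = exp(-r*dt) * [p*0.000000 + (1-p)*9.660000] = 5.003482; exercise = 3.455232; V(1,0) = max -> 5.003482
  V(1,1) = exp(-r*dt) * [p*9.660000 + (1-p)*20.258233] = 15.121727; exercise = 15.240033; V(1,1) = max -> 15.240033
  V(0,0) = exp(-r*dt) * [p*5.003482 + (1-p)*15.240033] = 10.291235; exercise = 9.660000; V(0,0) = max -> 10.291235

Answer: Price = V(0,0) = 10.2912


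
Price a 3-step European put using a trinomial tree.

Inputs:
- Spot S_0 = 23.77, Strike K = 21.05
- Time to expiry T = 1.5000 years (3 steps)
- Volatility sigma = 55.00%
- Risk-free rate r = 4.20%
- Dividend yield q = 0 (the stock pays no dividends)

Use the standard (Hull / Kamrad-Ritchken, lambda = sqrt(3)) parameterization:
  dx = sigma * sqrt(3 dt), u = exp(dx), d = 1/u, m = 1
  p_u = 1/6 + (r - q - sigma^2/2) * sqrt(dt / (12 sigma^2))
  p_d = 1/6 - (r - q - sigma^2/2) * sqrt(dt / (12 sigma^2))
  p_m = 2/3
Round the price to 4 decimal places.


dt = T/N = 0.500000; dx = sigma*sqrt(3*dt) = 0.673610
u = exp(dx) = 1.961304; d = 1/u = 0.509865
p_u = 0.126120, p_m = 0.666667, p_d = 0.207213
Discount per step: exp(-r*dt) = 0.979219
Stock lattice S(k, j) with j the centered position index:
  k=0: S(0,+0) = 23.7700
  k=1: S(1,-1) = 12.1195; S(1,+0) = 23.7700; S(1,+1) = 46.6202
  k=2: S(2,-2) = 6.1793; S(2,-1) = 12.1195; S(2,+0) = 23.7700; S(2,+1) = 46.6202; S(2,+2) = 91.4364
  k=3: S(3,-3) = 3.1506; S(3,-2) = 6.1793; S(3,-1) = 12.1195; S(3,+0) = 23.7700; S(3,+1) = 46.6202; S(3,+2) = 91.4364; S(3,+3) = 179.3346
Terminal payoffs V(N, j) = max(K - S_T, 0):
  V(3,-3) = 17.899393; V(3,-2) = 14.870700; V(3,-1) = 8.930514; V(3,+0) = 0.000000; V(3,+1) = 0.000000; V(3,+2) = 0.000000; V(3,+3) = 0.000000
Backward induction: V(k, j) = exp(-r*dt) * [p_u * V(k+1, j+1) + p_m * V(k+1, j) + p_d * V(k+1, j-1)]
  V(2,-2) = exp(-r*dt) * [p_u*8.930514 + p_m*14.870700 + p_d*17.899393] = 14.442606
  V(2,-1) = exp(-r*dt) * [p_u*0.000000 + p_m*8.930514 + p_d*14.870700] = 8.847322
  V(2,+0) = exp(-r*dt) * [p_u*0.000000 + p_m*0.000000 + p_d*8.930514] = 1.812064
  V(2,+1) = exp(-r*dt) * [p_u*0.000000 + p_m*0.000000 + p_d*0.000000] = 0.000000
  V(2,+2) = exp(-r*dt) * [p_u*0.000000 + p_m*0.000000 + p_d*0.000000] = 0.000000
  V(1,-1) = exp(-r*dt) * [p_u*1.812064 + p_m*8.847322 + p_d*14.442606] = 8.929939
  V(1,+0) = exp(-r*dt) * [p_u*0.000000 + p_m*1.812064 + p_d*8.847322] = 2.978122
  V(1,+1) = exp(-r*dt) * [p_u*0.000000 + p_m*0.000000 + p_d*1.812064] = 0.367681
  V(0,+0) = exp(-r*dt) * [p_u*0.367681 + p_m*2.978122 + p_d*8.929939] = 3.801512

Answer: Price = V(0,0) = 3.8015


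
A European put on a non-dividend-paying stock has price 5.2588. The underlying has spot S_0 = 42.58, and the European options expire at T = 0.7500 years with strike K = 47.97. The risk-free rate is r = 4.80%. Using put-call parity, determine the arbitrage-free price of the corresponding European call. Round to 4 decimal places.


Put-call parity: C - P = S_0 * exp(-qT) - K * exp(-rT).
S_0 * exp(-qT) = 42.5800 * 1.00000000 = 42.58000000
K * exp(-rT) = 47.9700 * 0.96464029 = 46.27379488
C = P + S*exp(-qT) - K*exp(-rT)
C = 5.2588 + 42.58000000 - 46.27379488 = 1.5650

Answer: Call price = 1.5650


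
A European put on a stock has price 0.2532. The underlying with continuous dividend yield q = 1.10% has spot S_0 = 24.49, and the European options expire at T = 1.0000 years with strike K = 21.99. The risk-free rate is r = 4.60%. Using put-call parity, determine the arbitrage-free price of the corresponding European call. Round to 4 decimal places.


Answer: Call price = 3.4739

Derivation:
Put-call parity: C - P = S_0 * exp(-qT) - K * exp(-rT).
S_0 * exp(-qT) = 24.4900 * 0.98906028 = 24.22208623
K * exp(-rT) = 21.9900 * 0.95504196 = 21.00137275
C = P + S*exp(-qT) - K*exp(-rT)
C = 0.2532 + 24.22208623 - 21.00137275 = 3.4739


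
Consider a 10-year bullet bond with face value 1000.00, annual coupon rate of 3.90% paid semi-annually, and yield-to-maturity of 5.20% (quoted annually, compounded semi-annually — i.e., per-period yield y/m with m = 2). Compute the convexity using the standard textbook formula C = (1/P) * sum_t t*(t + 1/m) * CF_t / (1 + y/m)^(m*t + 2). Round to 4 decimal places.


Coupon per period c = face * coupon_rate / m = 19.500000
Periods per year m = 2; per-period yield y/m = 0.026000
Number of cashflows N = 20
Cashflows (t years, CF_t, discount factor 1/(1+y/m)^(m*t), PV):
  t = 0.5000: CF_t = 19.500000, DF = 0.974659, PV = 19.005848
  t = 1.0000: CF_t = 19.500000, DF = 0.949960, PV = 18.524218
  t = 1.5000: CF_t = 19.500000, DF = 0.925887, PV = 18.054794
  t = 2.0000: CF_t = 19.500000, DF = 0.902424, PV = 17.597265
  t = 2.5000: CF_t = 19.500000, DF = 0.879555, PV = 17.151330
  t = 3.0000: CF_t = 19.500000, DF = 0.857266, PV = 16.716696
  t = 3.5000: CF_t = 19.500000, DF = 0.835542, PV = 16.293076
  t = 4.0000: CF_t = 19.500000, DF = 0.814369, PV = 15.880191
  t = 4.5000: CF_t = 19.500000, DF = 0.793732, PV = 15.477769
  t = 5.0000: CF_t = 19.500000, DF = 0.773618, PV = 15.085545
  t = 5.5000: CF_t = 19.500000, DF = 0.754013, PV = 14.703260
  t = 6.0000: CF_t = 19.500000, DF = 0.734906, PV = 14.330663
  t = 6.5000: CF_t = 19.500000, DF = 0.716282, PV = 13.967508
  t = 7.0000: CF_t = 19.500000, DF = 0.698131, PV = 13.613555
  t = 7.5000: CF_t = 19.500000, DF = 0.680440, PV = 13.268572
  t = 8.0000: CF_t = 19.500000, DF = 0.663197, PV = 12.932332
  t = 8.5000: CF_t = 19.500000, DF = 0.646390, PV = 12.604612
  t = 9.0000: CF_t = 19.500000, DF = 0.630010, PV = 12.285197
  t = 9.5000: CF_t = 19.500000, DF = 0.614045, PV = 11.973876
  t = 10.0000: CF_t = 1019.500000, DF = 0.598484, PV = 610.154775
Price P = sum_t PV_t = 899.621083
Convexity numerator sum_t t*(t + 1/m) * CF_t / (1+y/m)^(m*t + 2):
  t = 0.5000: term = 9.027397
  t = 1.0000: term = 26.395897
  t = 1.5000: term = 51.453991
  t = 2.0000: term = 83.583480
  t = 2.5000: term = 122.198071
  t = 3.0000: term = 166.742007
  t = 3.5000: term = 216.688768
  t = 4.0000: term = 271.539809
  t = 4.5000: term = 330.823354
  t = 5.0000: term = 394.093231
  t = 5.5000: term = 460.927756
  t = 6.0000: term = 530.928657
  t = 6.5000: term = 603.720046
  t = 7.0000: term = 678.947420
  t = 7.5000: term = 756.276714
  t = 8.0000: term = 835.393381
  t = 8.5000: term = 916.001515
  t = 9.0000: term = 997.823001
  t = 9.5000: term = 1080.596709
  t = 10.0000: term = 60860.370532
Convexity = (1/P) * sum = 69393.531736 / 899.621083 = 77.136400

Answer: Convexity = 77.1364


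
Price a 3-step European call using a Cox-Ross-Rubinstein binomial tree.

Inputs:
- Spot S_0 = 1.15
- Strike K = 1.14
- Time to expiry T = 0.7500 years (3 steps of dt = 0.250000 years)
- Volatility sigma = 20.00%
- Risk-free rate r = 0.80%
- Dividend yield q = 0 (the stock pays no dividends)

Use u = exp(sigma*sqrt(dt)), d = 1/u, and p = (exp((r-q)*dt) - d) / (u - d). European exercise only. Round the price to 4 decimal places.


Answer: Price = V(0,0) = 0.0941

Derivation:
dt = T/N = 0.250000
u = exp(sigma*sqrt(dt)) = 1.105171; d = 1/u = 0.904837
p = (exp((r-q)*dt) - d) / (u - d) = 0.485014
Discount per step: exp(-r*dt) = 0.998002
Stock lattice S(k, i) with i counting down-moves:
  k=0: S(0,0) = 1.1500
  k=1: S(1,0) = 1.2709; S(1,1) = 1.0406
  k=2: S(2,0) = 1.4046; S(2,1) = 1.1500; S(2,2) = 0.9415
  k=3: S(3,0) = 1.5523; S(3,1) = 1.2709; S(3,2) = 1.0406; S(3,3) = 0.8519
Terminal payoffs V(N, i) = max(S_T - K, 0):
  V(3,0) = 0.412338; V(3,1) = 0.130947; V(3,2) = 0.000000; V(3,3) = 0.000000
Backward induction: V(k, i) = exp(-r*dt) * [p * V(k+1, i) + (1-p) * V(k+1, i+1)].
  V(2,0) = exp(-r*dt) * [p*0.412338 + (1-p)*0.130947] = 0.266891
  V(2,1) = exp(-r*dt) * [p*0.130947 + (1-p)*0.000000] = 0.063384
  V(2,2) = exp(-r*dt) * [p*0.000000 + (1-p)*0.000000] = 0.000000
  V(1,0) = exp(-r*dt) * [p*0.266891 + (1-p)*0.063384] = 0.161764
  V(1,1) = exp(-r*dt) * [p*0.063384 + (1-p)*0.000000] = 0.030681
  V(0,0) = exp(-r*dt) * [p*0.161764 + (1-p)*0.030681] = 0.094070


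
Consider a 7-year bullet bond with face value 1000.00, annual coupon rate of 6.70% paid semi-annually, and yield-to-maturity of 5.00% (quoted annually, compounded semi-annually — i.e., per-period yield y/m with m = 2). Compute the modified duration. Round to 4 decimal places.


Coupon per period c = face * coupon_rate / m = 33.500000
Periods per year m = 2; per-period yield y/m = 0.025000
Number of cashflows N = 14
Cashflows (t years, CF_t, discount factor 1/(1+y/m)^(m*t), PV):
  t = 0.5000: CF_t = 33.500000, DF = 0.975610, PV = 32.682927
  t = 1.0000: CF_t = 33.500000, DF = 0.951814, PV = 31.885782
  t = 1.5000: CF_t = 33.500000, DF = 0.928599, PV = 31.108080
  t = 2.0000: CF_t = 33.500000, DF = 0.905951, PV = 30.349347
  t = 2.5000: CF_t = 33.500000, DF = 0.883854, PV = 29.609119
  t = 3.0000: CF_t = 33.500000, DF = 0.862297, PV = 28.886945
  t = 3.5000: CF_t = 33.500000, DF = 0.841265, PV = 28.182385
  t = 4.0000: CF_t = 33.500000, DF = 0.820747, PV = 27.495010
  t = 4.5000: CF_t = 33.500000, DF = 0.800728, PV = 26.824400
  t = 5.0000: CF_t = 33.500000, DF = 0.781198, PV = 26.170146
  t = 5.5000: CF_t = 33.500000, DF = 0.762145, PV = 25.531850
  t = 6.0000: CF_t = 33.500000, DF = 0.743556, PV = 24.909122
  t = 6.5000: CF_t = 33.500000, DF = 0.725420, PV = 24.301583
  t = 7.0000: CF_t = 1033.500000, DF = 0.707727, PV = 731.436057
Price P = sum_t PV_t = 1099.372753
First compute Macaulay numerator sum_t t * PV_t:
  t * PV_t at t = 0.5000: 16.341463
  t * PV_t at t = 1.0000: 31.885782
  t * PV_t at t = 1.5000: 46.662120
  t * PV_t at t = 2.0000: 60.698693
  t * PV_t at t = 2.5000: 74.022797
  t * PV_t at t = 3.0000: 86.660835
  t * PV_t at t = 3.5000: 98.638349
  t * PV_t at t = 4.0000: 109.980040
  t * PV_t at t = 4.5000: 120.709801
  t * PV_t at t = 5.0000: 130.850732
  t * PV_t at t = 5.5000: 140.425176
  t * PV_t at t = 6.0000: 149.454733
  t * PV_t at t = 6.5000: 157.960287
  t * PV_t at t = 7.0000: 5120.052398
Macaulay duration D = 6344.343207 / 1099.372753 = 5.770875
Modified duration = D / (1 + y/m) = 5.770875 / (1 + 0.025000) = 5.630122

Answer: Modified duration = 5.6301


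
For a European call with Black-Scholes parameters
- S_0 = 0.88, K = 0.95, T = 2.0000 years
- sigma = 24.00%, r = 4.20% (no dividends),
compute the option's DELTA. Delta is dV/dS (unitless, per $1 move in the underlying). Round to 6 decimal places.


d1 = 0.1916846360; d2 = -0.1477266189
phi(d1) = 0.3916800259; exp(-qT) = 1.0000000000; exp(-rT) = 0.9194312561
N(d1) = 0.5760053793
Delta = exp(-qT) * N(d1) = 1.0000000000 * 0.5760053793 = 0.576005

Answer: Delta = 0.576005


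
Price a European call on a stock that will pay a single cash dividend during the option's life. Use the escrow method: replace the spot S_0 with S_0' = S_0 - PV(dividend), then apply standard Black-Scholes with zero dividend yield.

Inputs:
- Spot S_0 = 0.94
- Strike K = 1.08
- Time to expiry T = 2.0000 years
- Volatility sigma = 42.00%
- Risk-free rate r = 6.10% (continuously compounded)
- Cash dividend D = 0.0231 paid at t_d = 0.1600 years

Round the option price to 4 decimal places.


Answer: Price = 0.1998

Derivation:
PV(D) = D * exp(-r * t_d) = 0.0231 * 0.99028747 = 0.02287564
S_0' = S_0 - PV(D) = 0.9400 - 0.02287564 = 0.91712436
d1 = (ln(S_0'/K) + (r + sigma^2/2)*T) / (sigma*sqrt(T)) = 0.22716101
d2 = d1 - sigma*sqrt(T) = -0.36680868
exp(-rT) = 0.88514837
N(d1) = 0.58985073; N(d2) = 0.35688087
C = S_0' * N(d1) - K * exp(-rT) * N(d2) = 0.91712436 * 0.58985073 - 1.0800 * 0.88514837 * 0.35688087 = 0.1998


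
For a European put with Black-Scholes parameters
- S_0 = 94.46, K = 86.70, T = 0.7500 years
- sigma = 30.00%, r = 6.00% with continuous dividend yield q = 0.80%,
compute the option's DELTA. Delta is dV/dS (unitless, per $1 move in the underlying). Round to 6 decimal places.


Answer: Delta = -0.269323

Derivation:
d1 = 0.6099612474; d2 = 0.3501536263
phi(d1) = 0.3312225096; exp(-qT) = 0.9940179641; exp(-rT) = 0.9559974818
N(-d1) = 0.2709437394
Delta = -exp(-qT) * N(-d1) = -0.9940179641 * 0.2709437394 = -0.269323


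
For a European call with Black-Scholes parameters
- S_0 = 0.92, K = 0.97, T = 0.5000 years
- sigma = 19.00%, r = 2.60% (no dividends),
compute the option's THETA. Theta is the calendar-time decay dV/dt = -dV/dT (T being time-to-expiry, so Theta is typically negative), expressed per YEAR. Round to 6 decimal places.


Answer: Theta = -0.056931

Derivation:
d1 = -0.2299764430; d2 = -0.3643267315
phi(d1) = 0.3885306903; exp(-qT) = 1.0000000000; exp(-rT) = 0.9870841350
Theta = -S*exp(-qT)*phi(d1)*sigma/(2*sqrt(T)) - r*K*exp(-rT)*N(d2) + q*S*exp(-qT)*N(d1)
N(d1) = 0.4090550374; N(d2) = 0.3578070204; sqrt(T) = 0.7071067812
Term 1 = -0.9200 * 1.0000000000 * 0.3885306903 * 0.1900 / (2 * 0.7071067812) = -0.0480232735
Term 2 = -0.0260 * 0.9700 * 0.9870841350 * 0.3578070204 = -0.0089073417
Term 3 = 0 (no dividend yield, q = 0)
Theta = -0.0480232735 + (-0.0089073417) + (0.0000000000) = -0.056931


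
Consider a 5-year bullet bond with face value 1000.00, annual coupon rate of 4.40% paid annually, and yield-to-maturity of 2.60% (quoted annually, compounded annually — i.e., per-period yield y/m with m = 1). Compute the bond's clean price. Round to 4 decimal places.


Coupon per period c = face * coupon_rate / m = 44.000000
Periods per year m = 1; per-period yield y/m = 0.026000
Number of cashflows N = 5
Cashflows (t years, CF_t, discount factor 1/(1+y/m)^(m*t), PV):
  t = 1.0000: CF_t = 44.000000, DF = 0.974659, PV = 42.884990
  t = 2.0000: CF_t = 44.000000, DF = 0.949960, PV = 41.798236
  t = 3.0000: CF_t = 44.000000, DF = 0.925887, PV = 40.739022
  t = 4.0000: CF_t = 44.000000, DF = 0.902424, PV = 39.706649
  t = 5.0000: CF_t = 1044.000000, DF = 0.879555, PV = 918.255831
Price P = sum_t PV_t = 1083.384728

Answer: Price = 1083.3847


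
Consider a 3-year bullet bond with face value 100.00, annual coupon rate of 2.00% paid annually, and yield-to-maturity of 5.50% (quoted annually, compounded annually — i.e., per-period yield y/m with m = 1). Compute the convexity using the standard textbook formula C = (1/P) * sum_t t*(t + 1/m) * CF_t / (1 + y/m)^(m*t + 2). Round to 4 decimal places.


Coupon per period c = face * coupon_rate / m = 2.000000
Periods per year m = 1; per-period yield y/m = 0.055000
Number of cashflows N = 3
Cashflows (t years, CF_t, discount factor 1/(1+y/m)^(m*t), PV):
  t = 1.0000: CF_t = 2.000000, DF = 0.947867, PV = 1.895735
  t = 2.0000: CF_t = 2.000000, DF = 0.898452, PV = 1.796905
  t = 3.0000: CF_t = 102.000000, DF = 0.851614, PV = 86.864594
Price P = sum_t PV_t = 90.557233
Convexity numerator sum_t t*(t + 1/m) * CF_t / (1+y/m)^(m*t + 2):
  t = 1.0000: term = 3.406455
  t = 2.0000: term = 9.686601
  t = 3.0000: term = 936.524449
Convexity = (1/P) * sum = 949.617505 / 90.557233 = 10.486379

Answer: Convexity = 10.4864


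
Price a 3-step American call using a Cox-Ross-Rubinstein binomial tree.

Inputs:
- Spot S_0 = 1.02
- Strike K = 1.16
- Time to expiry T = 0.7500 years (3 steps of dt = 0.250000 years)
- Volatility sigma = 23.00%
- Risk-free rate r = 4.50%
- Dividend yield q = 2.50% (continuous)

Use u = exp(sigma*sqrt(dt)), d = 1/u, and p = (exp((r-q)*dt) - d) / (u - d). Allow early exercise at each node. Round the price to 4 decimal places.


Answer: Price = V(0,0) = 0.0325

Derivation:
dt = T/N = 0.250000
u = exp(sigma*sqrt(dt)) = 1.121873; d = 1/u = 0.891366
p = (exp((r-q)*dt) - d) / (u - d) = 0.493027
Discount per step: exp(-r*dt) = 0.988813
Stock lattice S(k, i) with i counting down-moves:
  k=0: S(0,0) = 1.0200
  k=1: S(1,0) = 1.1443; S(1,1) = 0.9092
  k=2: S(2,0) = 1.2838; S(2,1) = 1.0200; S(2,2) = 0.8104
  k=3: S(3,0) = 1.4402; S(3,1) = 1.1443; S(3,2) = 0.9092; S(3,3) = 0.7224
Terminal payoffs V(N, i) = max(S_T - K, 0):
  V(3,0) = 0.280230; V(3,1) = 0.000000; V(3,2) = 0.000000; V(3,3) = 0.000000
Backward induction: V(k, i) = exp(-r*dt) * [p * V(k+1, i) + (1-p) * V(k+1, i+1)]; then take max(V_cont, immediate exercise) for American.
  V(2,0) = exp(-r*dt) * [p*0.280230 + (1-p)*0.000000] = 0.136615; exercise = 0.123772; V(2,0) = max -> 0.136615
  V(2,1) = exp(-r*dt) * [p*0.000000 + (1-p)*0.000000] = 0.000000; exercise = 0.000000; V(2,1) = max -> 0.000000
  V(2,2) = exp(-r*dt) * [p*0.000000 + (1-p)*0.000000] = 0.000000; exercise = 0.000000; V(2,2) = max -> 0.000000
  V(1,0) = exp(-r*dt) * [p*0.136615 + (1-p)*0.000000] = 0.066602; exercise = 0.000000; V(1,0) = max -> 0.066602
  V(1,1) = exp(-r*dt) * [p*0.000000 + (1-p)*0.000000] = 0.000000; exercise = 0.000000; V(1,1) = max -> 0.000000
  V(0,0) = exp(-r*dt) * [p*0.066602 + (1-p)*0.000000] = 0.032469; exercise = 0.000000; V(0,0) = max -> 0.032469


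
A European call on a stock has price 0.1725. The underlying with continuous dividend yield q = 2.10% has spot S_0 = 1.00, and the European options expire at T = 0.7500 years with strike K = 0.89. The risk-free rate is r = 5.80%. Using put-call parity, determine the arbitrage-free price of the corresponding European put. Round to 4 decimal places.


Put-call parity: C - P = S_0 * exp(-qT) - K * exp(-rT).
S_0 * exp(-qT) = 1.0000 * 0.98437338 = 0.98437338
K * exp(-rT) = 0.8900 * 0.95743255 = 0.85211497
P = C - S*exp(-qT) + K*exp(-rT)
P = 0.1725 - 0.98437338 + 0.85211497 = 0.0402

Answer: Put price = 0.0402


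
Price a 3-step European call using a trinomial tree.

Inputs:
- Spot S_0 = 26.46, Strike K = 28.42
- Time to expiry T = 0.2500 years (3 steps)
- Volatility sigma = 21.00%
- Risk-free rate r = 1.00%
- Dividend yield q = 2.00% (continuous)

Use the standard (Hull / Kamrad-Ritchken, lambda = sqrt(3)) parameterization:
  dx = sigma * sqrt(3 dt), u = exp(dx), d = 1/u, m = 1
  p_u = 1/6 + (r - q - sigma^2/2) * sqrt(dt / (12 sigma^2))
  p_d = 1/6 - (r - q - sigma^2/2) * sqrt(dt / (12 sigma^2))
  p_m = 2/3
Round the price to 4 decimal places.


dt = T/N = 0.083333; dx = sigma*sqrt(3*dt) = 0.105000
u = exp(dx) = 1.110711; d = 1/u = 0.900325
p_u = 0.153948, p_m = 0.666667, p_d = 0.179385
Discount per step: exp(-r*dt) = 0.999167
Stock lattice S(k, j) with j the centered position index:
  k=0: S(0,+0) = 26.4600
  k=1: S(1,-1) = 23.8226; S(1,+0) = 26.4600; S(1,+1) = 29.3894
  k=2: S(2,-2) = 21.4481; S(2,-1) = 23.8226; S(2,+0) = 26.4600; S(2,+1) = 29.3894; S(2,+2) = 32.6431
  k=3: S(3,-3) = 19.3102; S(3,-2) = 21.4481; S(3,-1) = 23.8226; S(3,+0) = 26.4600; S(3,+1) = 29.3894; S(3,+2) = 32.6431; S(3,+3) = 36.2571
Terminal payoffs V(N, j) = max(S_T - K, 0):
  V(3,-3) = 0.000000; V(3,-2) = 0.000000; V(3,-1) = 0.000000; V(3,+0) = 0.000000; V(3,+1) = 0.969403; V(3,+2) = 4.223121; V(3,+3) = 7.837061
Backward induction: V(k, j) = exp(-r*dt) * [p_u * V(k+1, j+1) + p_m * V(k+1, j) + p_d * V(k+1, j-1)]
  V(2,-2) = exp(-r*dt) * [p_u*0.000000 + p_m*0.000000 + p_d*0.000000] = 0.000000
  V(2,-1) = exp(-r*dt) * [p_u*0.000000 + p_m*0.000000 + p_d*0.000000] = 0.000000
  V(2,+0) = exp(-r*dt) * [p_u*0.969403 + p_m*0.000000 + p_d*0.000000] = 0.149114
  V(2,+1) = exp(-r*dt) * [p_u*4.223121 + p_m*0.969403 + p_d*0.000000] = 1.295331
  V(2,+2) = exp(-r*dt) * [p_u*7.837061 + p_m*4.223121 + p_d*0.969403] = 4.192319
  V(1,-1) = exp(-r*dt) * [p_u*0.149114 + p_m*0.000000 + p_d*0.000000] = 0.022937
  V(1,+0) = exp(-r*dt) * [p_u*1.295331 + p_m*0.149114 + p_d*0.000000] = 0.298574
  V(1,+1) = exp(-r*dt) * [p_u*4.192319 + p_m*1.295331 + p_d*0.149114] = 1.534425
  V(0,+0) = exp(-r*dt) * [p_u*1.534425 + p_m*0.298574 + p_d*0.022937] = 0.439020

Answer: Price = V(0,0) = 0.4390


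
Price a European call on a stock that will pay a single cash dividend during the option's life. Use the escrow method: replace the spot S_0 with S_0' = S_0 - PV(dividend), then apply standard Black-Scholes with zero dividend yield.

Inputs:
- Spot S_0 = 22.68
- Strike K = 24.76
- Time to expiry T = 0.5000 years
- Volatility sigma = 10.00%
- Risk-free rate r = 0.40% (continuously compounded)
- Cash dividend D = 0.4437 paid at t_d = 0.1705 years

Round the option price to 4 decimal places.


PV(D) = D * exp(-r * t_d) = 0.4437 * 0.99931823 = 0.44339750
S_0' = S_0 - PV(D) = 22.6800 - 0.44339750 = 22.23660250
d1 = (ln(S_0'/K) + (r + sigma^2/2)*T) / (sigma*sqrt(T)) = -1.45649509
d2 = d1 - sigma*sqrt(T) = -1.52720577
exp(-rT) = 0.99800200
N(d1) = 0.07262790; N(d2) = 0.06335493
C = S_0' * N(d1) - K * exp(-rT) * N(d2) = 22.23660250 * 0.07262790 - 24.7600 * 0.99800200 * 0.06335493 = 0.0495

Answer: Price = 0.0495


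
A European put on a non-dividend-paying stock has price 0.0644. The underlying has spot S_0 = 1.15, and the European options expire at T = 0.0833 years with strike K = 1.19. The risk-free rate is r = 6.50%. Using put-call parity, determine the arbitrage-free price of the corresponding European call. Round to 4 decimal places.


Answer: Call price = 0.0308

Derivation:
Put-call parity: C - P = S_0 * exp(-qT) - K * exp(-rT).
S_0 * exp(-qT) = 1.1500 * 1.00000000 = 1.15000000
K * exp(-rT) = 1.1900 * 0.99460013 = 1.18357416
C = P + S*exp(-qT) - K*exp(-rT)
C = 0.0644 + 1.15000000 - 1.18357416 = 0.0308


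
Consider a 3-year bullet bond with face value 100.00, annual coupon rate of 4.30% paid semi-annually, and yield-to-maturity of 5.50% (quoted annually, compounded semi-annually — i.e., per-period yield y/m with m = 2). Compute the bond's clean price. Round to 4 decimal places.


Answer: Price = 96.7226

Derivation:
Coupon per period c = face * coupon_rate / m = 2.150000
Periods per year m = 2; per-period yield y/m = 0.027500
Number of cashflows N = 6
Cashflows (t years, CF_t, discount factor 1/(1+y/m)^(m*t), PV):
  t = 0.5000: CF_t = 2.150000, DF = 0.973236, PV = 2.092457
  t = 1.0000: CF_t = 2.150000, DF = 0.947188, PV = 2.036455
  t = 1.5000: CF_t = 2.150000, DF = 0.921838, PV = 1.981951
  t = 2.0000: CF_t = 2.150000, DF = 0.897166, PV = 1.928906
  t = 2.5000: CF_t = 2.150000, DF = 0.873154, PV = 1.877281
  t = 3.0000: CF_t = 102.150000, DF = 0.849785, PV = 86.805529
Price P = sum_t PV_t = 96.722580


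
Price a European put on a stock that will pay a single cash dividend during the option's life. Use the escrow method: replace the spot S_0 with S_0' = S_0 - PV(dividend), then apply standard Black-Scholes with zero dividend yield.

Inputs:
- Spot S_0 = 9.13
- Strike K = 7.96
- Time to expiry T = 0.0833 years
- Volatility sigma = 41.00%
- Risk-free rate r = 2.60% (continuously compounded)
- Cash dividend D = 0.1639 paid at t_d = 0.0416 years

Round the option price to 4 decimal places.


Answer: Price = 0.0793

Derivation:
PV(D) = D * exp(-r * t_d) = 0.1639 * 0.99891898 = 0.16372282
S_0' = S_0 - PV(D) = 9.1300 - 0.16372282 = 8.96627718
d1 = (ln(S_0'/K) + (r + sigma^2/2)*T) / (sigma*sqrt(T)) = 1.08345586
d2 = d1 - sigma*sqrt(T) = 0.96512273
exp(-rT) = 0.99783654
N(-d1) = 0.13930307; N(-d2) = 0.16724167
P = K * exp(-rT) * N(-d2) - S_0' * N(-d1) = 7.9600 * 0.99783654 * 0.16724167 - 8.96627718 * 0.13930307 = 0.0793


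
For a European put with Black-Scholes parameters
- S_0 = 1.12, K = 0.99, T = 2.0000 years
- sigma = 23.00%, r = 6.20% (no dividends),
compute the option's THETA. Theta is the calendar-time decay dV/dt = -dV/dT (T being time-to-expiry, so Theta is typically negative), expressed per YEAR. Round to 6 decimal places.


d1 = 0.9231710092; d2 = 0.5979018898
phi(d1) = 0.2605238443; exp(-qT) = 1.0000000000; exp(-rT) = 0.8833798409
Theta = -S*exp(-qT)*phi(d1)*sigma/(2*sqrt(T)) + r*K*exp(-rT)*N(-d2) - q*S*exp(-qT)*N(-d1)
N(-d1) = 0.1779590471; N(-d2) = 0.2749526994; sqrt(T) = 1.4142135624
Term 1 = -1.1200 * 1.0000000000 * 0.2605238443 * 0.2300 / (2 * 1.4142135624) = -0.0237273012
Term 2 = 0.0620 * 0.9900 * 0.8833798409 * 0.2749526994 = 0.0149084453
Term 3 = 0 (no dividend yield, q = 0)
Theta = -0.0237273012 + (0.0149084453) + (0.0000000000) = -0.008819

Answer: Theta = -0.008819


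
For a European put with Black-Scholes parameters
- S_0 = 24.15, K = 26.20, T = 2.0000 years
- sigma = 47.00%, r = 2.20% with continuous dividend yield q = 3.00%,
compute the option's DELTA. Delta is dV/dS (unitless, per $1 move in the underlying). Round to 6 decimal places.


Answer: Delta = -0.401515

Derivation:
d1 = 0.1856907080; d2 = -0.4789896663
phi(d1) = 0.3921232589; exp(-qT) = 0.9417645336; exp(-rT) = 0.9569539575
N(-d1) = 0.4263436577
Delta = -exp(-qT) * N(-d1) = -0.9417645336 * 0.4263436577 = -0.401515


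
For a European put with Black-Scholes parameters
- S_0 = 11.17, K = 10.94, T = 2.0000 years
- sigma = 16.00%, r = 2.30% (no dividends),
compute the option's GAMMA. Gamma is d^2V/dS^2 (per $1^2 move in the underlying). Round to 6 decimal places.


d1 = 0.4083798699; d2 = 0.1821056999
phi(d1) = 0.3670248976; exp(-qT) = 1.0000000000; exp(-rT) = 0.9550419622
Gamma = exp(-qT) * phi(d1) / (S * sigma * sqrt(T)) = 1.0000000000 * 0.3670248976 / (11.1700 * 0.1600 * 1.4142135624) = 0.145214

Answer: Gamma = 0.145214


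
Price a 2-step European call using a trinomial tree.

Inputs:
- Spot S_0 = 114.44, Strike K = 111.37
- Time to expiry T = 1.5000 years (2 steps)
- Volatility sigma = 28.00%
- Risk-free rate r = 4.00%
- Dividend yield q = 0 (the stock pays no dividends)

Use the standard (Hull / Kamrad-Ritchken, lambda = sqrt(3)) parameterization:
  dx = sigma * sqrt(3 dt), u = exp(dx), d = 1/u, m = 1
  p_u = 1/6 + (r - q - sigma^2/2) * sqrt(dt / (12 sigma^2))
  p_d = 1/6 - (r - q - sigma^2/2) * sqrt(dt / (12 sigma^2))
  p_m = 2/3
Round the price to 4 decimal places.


Answer: Price = V(0,0) = 18.7012

Derivation:
dt = T/N = 0.750000; dx = sigma*sqrt(3*dt) = 0.420000
u = exp(dx) = 1.521962; d = 1/u = 0.657047
p_u = 0.167381, p_m = 0.666667, p_d = 0.165952
Discount per step: exp(-r*dt) = 0.970446
Stock lattice S(k, j) with j the centered position index:
  k=0: S(0,+0) = 114.4400
  k=1: S(1,-1) = 75.1924; S(1,+0) = 114.4400; S(1,+1) = 174.1733
  k=2: S(2,-2) = 49.4050; S(2,-1) = 75.1924; S(2,+0) = 114.4400; S(2,+1) = 174.1733; S(2,+2) = 265.0850
Terminal payoffs V(N, j) = max(S_T - K, 0):
  V(2,-2) = 0.000000; V(2,-1) = 0.000000; V(2,+0) = 3.070000; V(2,+1) = 62.803280; V(2,+2) = 153.715037
Backward induction: V(k, j) = exp(-r*dt) * [p_u * V(k+1, j+1) + p_m * V(k+1, j) + p_d * V(k+1, j-1)]
  V(1,-1) = exp(-r*dt) * [p_u*3.070000 + p_m*0.000000 + p_d*0.000000] = 0.498673
  V(1,+0) = exp(-r*dt) * [p_u*62.803280 + p_m*3.070000 + p_d*0.000000] = 12.187573
  V(1,+1) = exp(-r*dt) * [p_u*153.715037 + p_m*62.803280 + p_d*3.070000] = 66.094422
  V(0,+0) = exp(-r*dt) * [p_u*66.094422 + p_m*12.187573 + p_d*0.498673] = 18.701215
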